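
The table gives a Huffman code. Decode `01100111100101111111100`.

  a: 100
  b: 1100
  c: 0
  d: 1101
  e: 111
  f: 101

Read left to right; each codeword is recognised as soon as it completes (prefix code):
  0→c | 1100→b | 111→e | 100→a | 101→f | 111→e | 111→e | 100→a
Decoded message: cbeafeea

cbeafeea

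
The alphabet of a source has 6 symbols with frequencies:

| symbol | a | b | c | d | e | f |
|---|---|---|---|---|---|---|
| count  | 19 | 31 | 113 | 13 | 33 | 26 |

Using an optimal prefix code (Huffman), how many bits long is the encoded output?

Merge the two smallest weights repeatedly:
d(13) + a(19) → 32
f(26) + b(31) → 57
32 + e(33) → 65
57 + 65 → 122
c(113) + 122 → 235
Total encoded bits = sum of merged weights = 32 + 57 + 65 + 122 + 235 = 511.

511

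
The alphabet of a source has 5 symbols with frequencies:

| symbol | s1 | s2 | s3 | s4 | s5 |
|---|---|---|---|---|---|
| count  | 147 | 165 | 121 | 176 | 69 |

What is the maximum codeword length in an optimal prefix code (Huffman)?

3

Merge the two lowest-weight nodes at each step:
s5(69) + s3(121) → 190
s1(147) + s2(165) → 312
s4(176) + 190 → 366
312 + 366 → 678
The rarest symbols sit at the bottom; the longest codeword is 3 bits.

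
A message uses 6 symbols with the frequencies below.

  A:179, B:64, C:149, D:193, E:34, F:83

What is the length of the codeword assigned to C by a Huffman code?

Build the tree from the bottom:
combine E(34), B(64) → 98
combine F(83), 98 → 181
combine C(149), A(179) → 328
combine 181, D(193) → 374
combine 328, 374 → 702
C's leaf is at depth 2, giving a 2-bit codeword.

2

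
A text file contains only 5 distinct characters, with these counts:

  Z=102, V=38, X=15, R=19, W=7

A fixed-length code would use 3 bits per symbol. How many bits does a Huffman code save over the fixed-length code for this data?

220

Fixed-length: 3 bits × 181 symbols = 543 bits.
Huffman merges:
merge W(7) and X(15): 22
merge R(19) and 22: 41
merge V(38) and 41: 79
merge 79 and Z(102): 181
Huffman total = 22 + 41 + 79 + 181 = 323 bits.
Saving = 543 − 323 = 220 bits.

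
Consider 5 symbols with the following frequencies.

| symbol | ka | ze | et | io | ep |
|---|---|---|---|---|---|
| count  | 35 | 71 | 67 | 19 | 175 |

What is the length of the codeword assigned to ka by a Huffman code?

4

Build the tree from the bottom:
io(19) + ka(35) → 54
54 + et(67) → 121
ze(71) + 121 → 192
ep(175) + 192 → 367
ka's leaf is at depth 4, giving a 4-bit codeword.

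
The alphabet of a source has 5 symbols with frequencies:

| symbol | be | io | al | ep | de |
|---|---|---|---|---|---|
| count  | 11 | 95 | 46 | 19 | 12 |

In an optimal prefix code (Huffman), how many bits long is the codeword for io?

Huffman merges, smallest pair first:
merge be(11) and de(12): 23
merge ep(19) and 23: 42
merge 42 and al(46): 88
merge 88 and io(95): 183
io is merged only at the final step, so code length = 1.

1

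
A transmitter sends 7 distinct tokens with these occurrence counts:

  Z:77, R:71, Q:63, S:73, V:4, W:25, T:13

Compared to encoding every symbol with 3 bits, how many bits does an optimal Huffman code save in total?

162

Fixed-length: 3 bits × 326 symbols = 978 bits.
Huffman merges:
combine V(4), T(13) → 17
combine 17, W(25) → 42
combine 42, Q(63) → 105
combine R(71), S(73) → 144
combine Z(77), 105 → 182
combine 144, 182 → 326
Huffman total = 17 + 42 + 105 + 144 + 182 + 326 = 816 bits.
Saving = 978 − 816 = 162 bits.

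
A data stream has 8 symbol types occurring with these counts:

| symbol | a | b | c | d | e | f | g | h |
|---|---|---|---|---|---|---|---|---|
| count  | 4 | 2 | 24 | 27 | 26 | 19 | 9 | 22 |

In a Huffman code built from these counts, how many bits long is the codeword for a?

Build the tree from the bottom:
combine b(2), a(4) → 6
combine 6, g(9) → 15
combine 15, f(19) → 34
combine h(22), c(24) → 46
combine e(26), d(27) → 53
combine 34, 46 → 80
combine 53, 80 → 133
The subtree containing a is merged 5 times, so code length = 5.

5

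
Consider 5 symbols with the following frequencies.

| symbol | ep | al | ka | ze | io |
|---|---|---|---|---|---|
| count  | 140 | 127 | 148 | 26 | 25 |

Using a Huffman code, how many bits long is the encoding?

Build the Huffman tree bottom-up:
merge io(25) and ze(26): 51
merge 51 and al(127): 178
merge ep(140) and ka(148): 288
merge 178 and 288: 466
The encoded length is the sum of every internal node's weight: 51 + 178 + 288 + 466 = 983 bits.

983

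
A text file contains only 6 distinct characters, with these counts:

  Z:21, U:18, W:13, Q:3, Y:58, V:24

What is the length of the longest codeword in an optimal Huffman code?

Merge the two lowest-weight nodes at each step:
combine Q(3), W(13) → 16
combine 16, U(18) → 34
combine Z(21), V(24) → 45
combine 34, 45 → 79
combine Y(58), 79 → 137
Maximum depth reached is 4.

4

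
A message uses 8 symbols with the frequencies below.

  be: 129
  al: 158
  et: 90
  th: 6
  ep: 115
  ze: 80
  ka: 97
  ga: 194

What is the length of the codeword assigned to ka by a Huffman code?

3

Repeatedly merge the two smallest:
merge th(6) and ze(80): 86
merge 86 and et(90): 176
merge ka(97) and ep(115): 212
merge be(129) and al(158): 287
merge 176 and ga(194): 370
merge 212 and 287: 499
merge 370 and 499: 869
ka's leaf is at depth 3, giving a 3-bit codeword.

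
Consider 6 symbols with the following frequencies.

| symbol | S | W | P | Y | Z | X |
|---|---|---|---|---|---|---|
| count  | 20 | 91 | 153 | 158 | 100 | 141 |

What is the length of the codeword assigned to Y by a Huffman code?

Build the tree from the bottom:
S(20) + W(91) → 111
Z(100) + 111 → 211
X(141) + P(153) → 294
Y(158) + 211 → 369
294 + 369 → 663
Y's leaf is at depth 2, giving a 2-bit codeword.

2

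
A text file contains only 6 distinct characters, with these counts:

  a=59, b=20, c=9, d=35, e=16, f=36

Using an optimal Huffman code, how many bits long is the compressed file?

420

Greedily combine the two least-frequent nodes:
merge c(9) and e(16): 25
merge b(20) and 25: 45
merge d(35) and f(36): 71
merge 45 and a(59): 104
merge 71 and 104: 175
The encoded length is the sum of every internal node's weight: 25 + 45 + 71 + 104 + 175 = 420 bits.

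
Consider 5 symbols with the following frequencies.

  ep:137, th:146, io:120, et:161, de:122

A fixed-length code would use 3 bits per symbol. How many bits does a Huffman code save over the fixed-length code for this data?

Fixed-length: 3 bits × 686 symbols = 2058 bits.
Huffman merges:
merge io(120) and de(122): 242
merge ep(137) and th(146): 283
merge et(161) and 242: 403
merge 283 and 403: 686
Huffman total = 242 + 283 + 403 + 686 = 1614 bits.
Saving = 2058 − 1614 = 444 bits.

444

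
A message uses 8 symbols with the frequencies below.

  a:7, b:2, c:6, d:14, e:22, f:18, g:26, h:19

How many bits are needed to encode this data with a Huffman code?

Greedily combine the two least-frequent nodes:
merge b(2) and c(6): 8
merge a(7) and 8: 15
merge d(14) and 15: 29
merge f(18) and h(19): 37
merge e(22) and g(26): 48
merge 29 and 37: 66
merge 48 and 66: 114
Each symbol's bit-cost is frequency × depth; summing gives 317 bits (equivalently 8 + 15 + 29 + 37 + 48 + 66 + 114).

317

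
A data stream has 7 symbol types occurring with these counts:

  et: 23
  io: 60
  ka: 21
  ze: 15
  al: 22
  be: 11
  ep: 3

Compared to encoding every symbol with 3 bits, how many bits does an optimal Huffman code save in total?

77

Fixed-length: 3 bits × 155 symbols = 465 bits.
Huffman merges:
merge ep(3) and be(11): 14
merge 14 and ze(15): 29
merge ka(21) and al(22): 43
merge et(23) and 29: 52
merge 43 and 52: 95
merge io(60) and 95: 155
Huffman total = 14 + 29 + 43 + 52 + 95 + 155 = 388 bits.
Saving = 465 − 388 = 77 bits.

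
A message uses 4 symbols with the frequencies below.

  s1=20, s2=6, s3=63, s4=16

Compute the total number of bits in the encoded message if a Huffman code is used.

Greedily combine the two least-frequent nodes:
combine s2(6), s4(16) → 22
combine s1(20), 22 → 42
combine 42, s3(63) → 105
Total encoded bits = sum of merged weights = 22 + 42 + 105 = 169.

169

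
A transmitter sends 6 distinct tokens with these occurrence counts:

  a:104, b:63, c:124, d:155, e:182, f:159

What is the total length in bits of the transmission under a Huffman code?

2020

Build the Huffman tree bottom-up:
b(63) + a(104) → 167
c(124) + d(155) → 279
f(159) + 167 → 326
e(182) + 279 → 461
326 + 461 → 787
The encoded length is the sum of every internal node's weight: 167 + 279 + 326 + 461 + 787 = 2020 bits.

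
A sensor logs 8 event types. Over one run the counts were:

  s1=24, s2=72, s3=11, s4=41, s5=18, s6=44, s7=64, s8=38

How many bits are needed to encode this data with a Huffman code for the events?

Greedily combine the two least-frequent nodes:
combine s3(11), s5(18) → 29
combine s1(24), 29 → 53
combine s8(38), s4(41) → 79
combine s6(44), 53 → 97
combine s7(64), s2(72) → 136
combine 79, 97 → 176
combine 136, 176 → 312
Total encoded bits = sum of merged weights = 29 + 53 + 79 + 97 + 136 + 176 + 312 = 882.

882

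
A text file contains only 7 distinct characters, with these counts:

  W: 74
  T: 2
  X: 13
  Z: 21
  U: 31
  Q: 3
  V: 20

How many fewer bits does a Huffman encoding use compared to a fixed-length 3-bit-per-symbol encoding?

Fixed-length: 3 bits × 164 symbols = 492 bits.
Huffman merges:
merge T(2) and Q(3): 5
merge 5 and X(13): 18
merge 18 and V(20): 38
merge Z(21) and U(31): 52
merge 38 and 52: 90
merge W(74) and 90: 164
Huffman total = 5 + 18 + 38 + 52 + 90 + 164 = 367 bits.
Saving = 492 − 367 = 125 bits.

125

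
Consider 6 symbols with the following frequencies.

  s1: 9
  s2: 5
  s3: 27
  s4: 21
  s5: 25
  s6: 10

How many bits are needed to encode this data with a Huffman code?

Greedily combine the two least-frequent nodes:
s2(5) + s1(9) → 14
s6(10) + 14 → 24
s4(21) + 24 → 45
s5(25) + s3(27) → 52
45 + 52 → 97
Total encoded bits = sum of merged weights = 14 + 24 + 45 + 52 + 97 = 232.

232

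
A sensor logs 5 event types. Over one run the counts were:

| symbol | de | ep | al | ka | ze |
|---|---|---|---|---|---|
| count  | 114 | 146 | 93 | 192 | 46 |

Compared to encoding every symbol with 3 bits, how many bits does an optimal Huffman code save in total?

452

Fixed-length: 3 bits × 591 symbols = 1773 bits.
Huffman merges:
combine ze(46), al(93) → 139
combine de(114), 139 → 253
combine ep(146), ka(192) → 338
combine 253, 338 → 591
Huffman total = 139 + 253 + 338 + 591 = 1321 bits.
Saving = 1773 − 1321 = 452 bits.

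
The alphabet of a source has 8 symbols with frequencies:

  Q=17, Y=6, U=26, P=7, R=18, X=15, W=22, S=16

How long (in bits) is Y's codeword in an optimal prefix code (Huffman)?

4

Huffman merges, smallest pair first:
merge Y(6) and P(7): 13
merge 13 and X(15): 28
merge S(16) and Q(17): 33
merge R(18) and W(22): 40
merge U(26) and 28: 54
merge 33 and 40: 73
merge 54 and 73: 127
Y sits 4 levels below the root, so its codeword is 4 bits.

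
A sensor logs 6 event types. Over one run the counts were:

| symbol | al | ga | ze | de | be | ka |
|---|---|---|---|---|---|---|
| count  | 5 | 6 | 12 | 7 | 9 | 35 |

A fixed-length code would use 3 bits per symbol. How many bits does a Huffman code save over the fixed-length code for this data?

59

Fixed-length: 3 bits × 74 symbols = 222 bits.
Huffman merges:
merge al(5) and ga(6): 11
merge de(7) and be(9): 16
merge 11 and ze(12): 23
merge 16 and 23: 39
merge ka(35) and 39: 74
Huffman total = 11 + 16 + 23 + 39 + 74 = 163 bits.
Saving = 222 − 163 = 59 bits.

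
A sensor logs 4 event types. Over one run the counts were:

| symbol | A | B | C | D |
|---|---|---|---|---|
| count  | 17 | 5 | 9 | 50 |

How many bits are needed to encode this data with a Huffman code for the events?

126

Greedily combine the two least-frequent nodes:
combine B(5), C(9) → 14
combine 14, A(17) → 31
combine 31, D(50) → 81
Each symbol's bit-cost is frequency × depth; summing gives 126 bits (equivalently 14 + 31 + 81).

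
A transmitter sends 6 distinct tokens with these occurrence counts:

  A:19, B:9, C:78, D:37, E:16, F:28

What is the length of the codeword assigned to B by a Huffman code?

Build the tree from the bottom:
merge B(9) and E(16): 25
merge A(19) and 25: 44
merge F(28) and D(37): 65
merge 44 and 65: 109
merge C(78) and 109: 187
B sits 4 levels below the root, so its codeword is 4 bits.

4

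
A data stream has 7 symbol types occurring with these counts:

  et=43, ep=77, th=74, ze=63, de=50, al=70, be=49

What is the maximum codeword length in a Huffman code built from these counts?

Merge the two lowest-weight nodes at each step:
et(43) + be(49) → 92
de(50) + ze(63) → 113
al(70) + th(74) → 144
ep(77) + 92 → 169
113 + 144 → 257
169 + 257 → 426
The rarest symbols sit at the bottom; the longest codeword is 3 bits.

3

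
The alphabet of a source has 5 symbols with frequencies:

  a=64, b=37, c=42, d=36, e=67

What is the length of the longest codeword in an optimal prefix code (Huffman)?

Merge the two lowest-weight nodes at each step:
combine d(36), b(37) → 73
combine c(42), a(64) → 106
combine e(67), 73 → 140
combine 106, 140 → 246
Maximum depth reached is 3.

3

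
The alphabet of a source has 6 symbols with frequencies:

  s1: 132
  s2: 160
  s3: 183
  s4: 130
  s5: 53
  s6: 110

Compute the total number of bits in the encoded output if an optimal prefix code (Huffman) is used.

Merge the two smallest weights repeatedly:
s5(53) + s6(110) → 163
s4(130) + s1(132) → 262
s2(160) + 163 → 323
s3(183) + 262 → 445
323 + 445 → 768
Total encoded bits = sum of merged weights = 163 + 262 + 323 + 445 + 768 = 1961.

1961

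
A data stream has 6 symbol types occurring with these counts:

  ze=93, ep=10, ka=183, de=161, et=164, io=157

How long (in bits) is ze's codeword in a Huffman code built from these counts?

Repeatedly merge the two smallest:
ep(10) + ze(93) → 103
103 + io(157) → 260
de(161) + et(164) → 325
ka(183) + 260 → 443
325 + 443 → 768
ze's leaf is at depth 4, giving a 4-bit codeword.

4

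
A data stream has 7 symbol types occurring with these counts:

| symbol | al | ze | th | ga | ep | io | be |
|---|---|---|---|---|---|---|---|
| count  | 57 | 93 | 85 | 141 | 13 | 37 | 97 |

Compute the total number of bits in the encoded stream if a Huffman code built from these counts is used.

Merge the two smallest weights repeatedly:
merge ep(13) and io(37): 50
merge 50 and al(57): 107
merge th(85) and ze(93): 178
merge be(97) and 107: 204
merge ga(141) and 178: 319
merge 204 and 319: 523
Each symbol's bit-cost is frequency × depth; summing gives 1381 bits (equivalently 50 + 107 + 178 + 204 + 319 + 523).

1381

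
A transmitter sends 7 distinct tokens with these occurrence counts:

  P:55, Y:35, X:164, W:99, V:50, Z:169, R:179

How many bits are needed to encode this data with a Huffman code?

Greedily combine the two least-frequent nodes:
combine Y(35), V(50) → 85
combine P(55), 85 → 140
combine W(99), 140 → 239
combine X(164), Z(169) → 333
combine R(179), 239 → 418
combine 333, 418 → 751
The encoded length is the sum of every internal node's weight: 85 + 140 + 239 + 333 + 418 + 751 = 1966 bits.

1966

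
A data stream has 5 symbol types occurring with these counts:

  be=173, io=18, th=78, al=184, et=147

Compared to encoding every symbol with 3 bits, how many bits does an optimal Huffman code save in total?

Fixed-length: 3 bits × 600 symbols = 1800 bits.
Huffman merges:
merge io(18) and th(78): 96
merge 96 and et(147): 243
merge be(173) and al(184): 357
merge 243 and 357: 600
Huffman total = 96 + 243 + 357 + 600 = 1296 bits.
Saving = 1800 − 1296 = 504 bits.

504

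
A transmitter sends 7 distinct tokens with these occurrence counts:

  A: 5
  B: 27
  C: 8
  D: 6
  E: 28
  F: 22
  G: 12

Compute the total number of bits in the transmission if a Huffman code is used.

Build the Huffman tree bottom-up:
A(5) + D(6) → 11
C(8) + 11 → 19
G(12) + 19 → 31
F(22) + B(27) → 49
E(28) + 31 → 59
49 + 59 → 108
The encoded length is the sum of every internal node's weight: 11 + 19 + 31 + 49 + 59 + 108 = 277 bits.

277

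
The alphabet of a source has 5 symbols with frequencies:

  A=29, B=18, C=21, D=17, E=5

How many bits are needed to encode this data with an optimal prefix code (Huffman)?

Greedily combine the two least-frequent nodes:
E(5) + D(17) → 22
B(18) + C(21) → 39
22 + A(29) → 51
39 + 51 → 90
The encoded length is the sum of every internal node's weight: 22 + 39 + 51 + 90 = 202 bits.

202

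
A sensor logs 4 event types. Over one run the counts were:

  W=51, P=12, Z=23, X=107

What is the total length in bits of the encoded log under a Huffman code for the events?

314

Merge the two smallest weights repeatedly:
P(12) + Z(23) → 35
35 + W(51) → 86
86 + X(107) → 193
Total encoded bits = sum of merged weights = 35 + 86 + 193 = 314.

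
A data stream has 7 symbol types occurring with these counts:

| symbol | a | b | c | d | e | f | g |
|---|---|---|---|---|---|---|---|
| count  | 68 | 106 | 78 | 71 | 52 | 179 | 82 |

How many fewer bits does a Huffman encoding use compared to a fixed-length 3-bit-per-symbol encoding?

179

Fixed-length: 3 bits × 636 symbols = 1908 bits.
Huffman merges:
e(52) + a(68) → 120
d(71) + c(78) → 149
g(82) + b(106) → 188
120 + 149 → 269
f(179) + 188 → 367
269 + 367 → 636
Huffman total = 120 + 149 + 188 + 269 + 367 + 636 = 1729 bits.
Saving = 1908 − 1729 = 179 bits.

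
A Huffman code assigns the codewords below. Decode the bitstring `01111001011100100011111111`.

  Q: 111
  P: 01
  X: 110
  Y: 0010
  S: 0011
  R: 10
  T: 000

PQYQYSQQ

Read left to right; each codeword is recognised as soon as it completes (prefix code):
  01→P | 111→Q | 0010→Y | 111→Q | 0010→Y | 0011→S | 111→Q | 111→Q
Decoded message: PQYQYSQQ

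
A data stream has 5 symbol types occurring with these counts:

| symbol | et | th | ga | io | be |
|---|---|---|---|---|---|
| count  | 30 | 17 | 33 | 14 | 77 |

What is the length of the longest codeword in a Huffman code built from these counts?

Merge the two lowest-weight nodes at each step:
merge io(14) and th(17): 31
merge et(30) and 31: 61
merge ga(33) and 61: 94
merge be(77) and 94: 171
The rarest symbols sit at the bottom; the longest codeword is 4 bits.

4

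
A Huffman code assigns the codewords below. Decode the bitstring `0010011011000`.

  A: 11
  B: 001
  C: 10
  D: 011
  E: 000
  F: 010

Read left to right; each codeword is recognised as soon as it completes (prefix code):
  001→B | 001→B | 10→C | 11→A | 000→E
Decoded message: BBCAE

BBCAE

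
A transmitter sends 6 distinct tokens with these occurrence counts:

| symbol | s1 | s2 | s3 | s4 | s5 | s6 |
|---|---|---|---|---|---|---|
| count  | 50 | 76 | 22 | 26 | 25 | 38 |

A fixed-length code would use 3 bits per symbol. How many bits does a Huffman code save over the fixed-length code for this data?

126

Fixed-length: 3 bits × 237 symbols = 711 bits.
Huffman merges:
s3(22) + s5(25) → 47
s4(26) + s6(38) → 64
47 + s1(50) → 97
64 + s2(76) → 140
97 + 140 → 237
Huffman total = 47 + 64 + 97 + 140 + 237 = 585 bits.
Saving = 711 − 585 = 126 bits.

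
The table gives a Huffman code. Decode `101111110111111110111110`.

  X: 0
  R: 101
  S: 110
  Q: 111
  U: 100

Read left to right; each codeword is recognised as soon as it completes (prefix code):
  101→R | 111→Q | 110→S | 111→Q | 111→Q | 110→S | 111→Q | 110→S
Decoded message: RQSQQSQS

RQSQQSQS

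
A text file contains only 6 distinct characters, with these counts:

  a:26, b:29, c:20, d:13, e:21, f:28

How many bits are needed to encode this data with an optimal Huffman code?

354

Build the Huffman tree bottom-up:
combine d(13), c(20) → 33
combine e(21), a(26) → 47
combine f(28), b(29) → 57
combine 33, 47 → 80
combine 57, 80 → 137
Each symbol's bit-cost is frequency × depth; summing gives 354 bits (equivalently 33 + 47 + 57 + 80 + 137).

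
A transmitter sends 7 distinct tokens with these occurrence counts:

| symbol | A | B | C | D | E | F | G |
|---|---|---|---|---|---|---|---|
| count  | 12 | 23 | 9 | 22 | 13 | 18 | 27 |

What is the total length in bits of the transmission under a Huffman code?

Build the Huffman tree bottom-up:
merge C(9) and A(12): 21
merge E(13) and F(18): 31
merge 21 and D(22): 43
merge B(23) and G(27): 50
merge 31 and 43: 74
merge 50 and 74: 124
Total encoded bits = sum of merged weights = 21 + 31 + 43 + 50 + 74 + 124 = 343.

343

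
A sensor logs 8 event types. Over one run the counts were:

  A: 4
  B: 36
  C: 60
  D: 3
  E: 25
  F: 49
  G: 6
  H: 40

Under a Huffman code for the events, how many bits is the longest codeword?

6

Merge the two lowest-weight nodes at each step:
D(3) + A(4) → 7
G(6) + 7 → 13
13 + E(25) → 38
B(36) + 38 → 74
H(40) + F(49) → 89
C(60) + 74 → 134
89 + 134 → 223
The first pair merged (D, A) ends up deepest, at depth 6.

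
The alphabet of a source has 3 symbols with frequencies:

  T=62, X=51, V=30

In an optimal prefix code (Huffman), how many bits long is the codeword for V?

Huffman merges, smallest pair first:
V(30) + X(51) → 81
T(62) + 81 → 143
V sits 2 levels below the root, so its codeword is 2 bits.

2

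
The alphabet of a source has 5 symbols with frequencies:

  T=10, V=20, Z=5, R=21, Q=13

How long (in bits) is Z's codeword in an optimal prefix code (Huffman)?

3

Repeatedly merge the two smallest:
merge Z(5) and T(10): 15
merge Q(13) and 15: 28
merge V(20) and R(21): 41
merge 28 and 41: 69
Z's leaf is at depth 3, giving a 3-bit codeword.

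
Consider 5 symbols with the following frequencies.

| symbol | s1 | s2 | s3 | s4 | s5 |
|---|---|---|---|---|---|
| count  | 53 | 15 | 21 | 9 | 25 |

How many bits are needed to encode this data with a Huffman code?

Greedily combine the two least-frequent nodes:
combine s4(9), s2(15) → 24
combine s3(21), 24 → 45
combine s5(25), 45 → 70
combine s1(53), 70 → 123
The encoded length is the sum of every internal node's weight: 24 + 45 + 70 + 123 = 262 bits.

262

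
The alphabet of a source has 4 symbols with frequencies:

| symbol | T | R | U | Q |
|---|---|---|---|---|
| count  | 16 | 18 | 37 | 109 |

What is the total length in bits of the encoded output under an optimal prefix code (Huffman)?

285

Merge the two smallest weights repeatedly:
T(16) + R(18) → 34
34 + U(37) → 71
71 + Q(109) → 180
Each symbol's bit-cost is frequency × depth; summing gives 285 bits (equivalently 34 + 71 + 180).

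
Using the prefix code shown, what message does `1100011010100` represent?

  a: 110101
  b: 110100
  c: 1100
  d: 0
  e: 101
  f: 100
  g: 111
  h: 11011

Read left to right; each codeword is recognised as soon as it completes (prefix code):
  1100→c | 0→d | 110101→a | 0→d | 0→d
Decoded message: cdadd

cdadd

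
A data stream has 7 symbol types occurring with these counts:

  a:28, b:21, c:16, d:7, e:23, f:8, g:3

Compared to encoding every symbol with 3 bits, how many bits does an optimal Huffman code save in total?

44

Fixed-length: 3 bits × 106 symbols = 318 bits.
Huffman merges:
combine g(3), d(7) → 10
combine f(8), 10 → 18
combine c(16), 18 → 34
combine b(21), e(23) → 44
combine a(28), 34 → 62
combine 44, 62 → 106
Huffman total = 10 + 18 + 34 + 44 + 62 + 106 = 274 bits.
Saving = 318 − 274 = 44 bits.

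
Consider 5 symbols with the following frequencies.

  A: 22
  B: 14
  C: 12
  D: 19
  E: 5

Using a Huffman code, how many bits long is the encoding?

161

Greedily combine the two least-frequent nodes:
E(5) + C(12) → 17
B(14) + 17 → 31
D(19) + A(22) → 41
31 + 41 → 72
Total encoded bits = sum of merged weights = 17 + 31 + 41 + 72 = 161.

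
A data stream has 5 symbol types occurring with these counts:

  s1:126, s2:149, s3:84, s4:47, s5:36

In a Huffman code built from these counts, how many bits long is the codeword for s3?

2

Build the tree from the bottom:
combine s5(36), s4(47) → 83
combine 83, s3(84) → 167
combine s1(126), s2(149) → 275
combine 167, 275 → 442
s3 sits 2 levels below the root, so its codeword is 2 bits.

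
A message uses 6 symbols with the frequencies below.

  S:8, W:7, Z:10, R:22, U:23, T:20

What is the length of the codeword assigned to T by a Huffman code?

2

Repeatedly merge the two smallest:
combine W(7), S(8) → 15
combine Z(10), 15 → 25
combine T(20), R(22) → 42
combine U(23), 25 → 48
combine 42, 48 → 90
The subtree containing T is merged 2 times, so code length = 2.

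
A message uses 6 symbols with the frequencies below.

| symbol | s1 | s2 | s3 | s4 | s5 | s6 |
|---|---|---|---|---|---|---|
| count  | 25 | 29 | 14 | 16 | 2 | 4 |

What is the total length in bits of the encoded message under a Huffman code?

Build the Huffman tree bottom-up:
merge s5(2) and s6(4): 6
merge 6 and s3(14): 20
merge s4(16) and 20: 36
merge s1(25) and s2(29): 54
merge 36 and 54: 90
The encoded length is the sum of every internal node's weight: 6 + 20 + 36 + 54 + 90 = 206 bits.

206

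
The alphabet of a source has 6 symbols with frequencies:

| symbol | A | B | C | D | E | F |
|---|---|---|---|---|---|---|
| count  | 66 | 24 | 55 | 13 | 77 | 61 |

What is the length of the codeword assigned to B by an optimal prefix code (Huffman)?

Huffman merges, smallest pair first:
D(13) + B(24) → 37
37 + C(55) → 92
F(61) + A(66) → 127
E(77) + 92 → 169
127 + 169 → 296
B's leaf is at depth 4, giving a 4-bit codeword.

4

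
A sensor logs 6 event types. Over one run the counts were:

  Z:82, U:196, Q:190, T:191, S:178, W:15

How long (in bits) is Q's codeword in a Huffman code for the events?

2

Huffman merges, smallest pair first:
merge W(15) and Z(82): 97
merge 97 and S(178): 275
merge Q(190) and T(191): 381
merge U(196) and 275: 471
merge 381 and 471: 852
The subtree containing Q is merged 2 times, so code length = 2.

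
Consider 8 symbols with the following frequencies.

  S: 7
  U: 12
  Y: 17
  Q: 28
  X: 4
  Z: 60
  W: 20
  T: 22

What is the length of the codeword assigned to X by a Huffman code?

5

Repeatedly merge the two smallest:
combine X(4), S(7) → 11
combine 11, U(12) → 23
combine Y(17), W(20) → 37
combine T(22), 23 → 45
combine Q(28), 37 → 65
combine 45, Z(60) → 105
combine 65, 105 → 170
The subtree containing X is merged 5 times, so code length = 5.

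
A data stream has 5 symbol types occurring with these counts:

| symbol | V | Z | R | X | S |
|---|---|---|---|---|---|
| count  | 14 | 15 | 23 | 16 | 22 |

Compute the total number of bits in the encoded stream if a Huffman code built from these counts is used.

Merge the two smallest weights repeatedly:
combine V(14), Z(15) → 29
combine X(16), S(22) → 38
combine R(23), 29 → 52
combine 38, 52 → 90
The encoded length is the sum of every internal node's weight: 29 + 38 + 52 + 90 = 209 bits.

209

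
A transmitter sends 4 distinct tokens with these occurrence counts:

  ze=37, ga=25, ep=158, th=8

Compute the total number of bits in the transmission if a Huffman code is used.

331

Greedily combine the two least-frequent nodes:
combine th(8), ga(25) → 33
combine 33, ze(37) → 70
combine 70, ep(158) → 228
Each symbol's bit-cost is frequency × depth; summing gives 331 bits (equivalently 33 + 70 + 228).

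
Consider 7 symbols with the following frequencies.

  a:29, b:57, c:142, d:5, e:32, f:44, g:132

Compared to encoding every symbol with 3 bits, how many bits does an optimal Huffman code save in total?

240

Fixed-length: 3 bits × 441 symbols = 1323 bits.
Huffman merges:
merge d(5) and a(29): 34
merge e(32) and 34: 66
merge f(44) and b(57): 101
merge 66 and 101: 167
merge g(132) and c(142): 274
merge 167 and 274: 441
Huffman total = 34 + 66 + 101 + 167 + 274 + 441 = 1083 bits.
Saving = 1323 − 1083 = 240 bits.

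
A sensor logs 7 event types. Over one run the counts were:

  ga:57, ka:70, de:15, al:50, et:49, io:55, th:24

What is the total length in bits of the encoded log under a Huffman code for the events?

Greedily combine the two least-frequent nodes:
merge de(15) and th(24): 39
merge 39 and et(49): 88
merge al(50) and io(55): 105
merge ga(57) and ka(70): 127
merge 88 and 105: 193
merge 127 and 193: 320
The encoded length is the sum of every internal node's weight: 39 + 88 + 105 + 127 + 193 + 320 = 872 bits.

872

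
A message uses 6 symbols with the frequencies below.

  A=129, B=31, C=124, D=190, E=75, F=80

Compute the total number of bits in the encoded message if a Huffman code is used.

Build the Huffman tree bottom-up:
B(31) + E(75) → 106
F(80) + 106 → 186
C(124) + A(129) → 253
186 + D(190) → 376
253 + 376 → 629
Total encoded bits = sum of merged weights = 106 + 186 + 253 + 376 + 629 = 1550.

1550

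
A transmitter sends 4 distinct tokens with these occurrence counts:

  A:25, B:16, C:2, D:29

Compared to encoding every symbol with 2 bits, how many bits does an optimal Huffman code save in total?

11

Fixed-length: 2 bits × 72 symbols = 144 bits.
Huffman merges:
C(2) + B(16) → 18
18 + A(25) → 43
D(29) + 43 → 72
Huffman total = 18 + 43 + 72 = 133 bits.
Saving = 144 − 133 = 11 bits.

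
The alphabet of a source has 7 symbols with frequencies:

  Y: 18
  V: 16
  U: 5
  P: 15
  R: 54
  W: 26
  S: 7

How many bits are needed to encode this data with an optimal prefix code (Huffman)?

Build the Huffman tree bottom-up:
U(5) + S(7) → 12
12 + P(15) → 27
V(16) + Y(18) → 34
W(26) + 27 → 53
34 + 53 → 87
R(54) + 87 → 141
The encoded length is the sum of every internal node's weight: 12 + 27 + 34 + 53 + 87 + 141 = 354 bits.

354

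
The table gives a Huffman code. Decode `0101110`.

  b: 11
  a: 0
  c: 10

Read left to right; each codeword is recognised as soon as it completes (prefix code):
  0→a | 10→c | 11→b | 10→c
Decoded message: acbc

acbc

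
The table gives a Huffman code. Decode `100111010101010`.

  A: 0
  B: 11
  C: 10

CABCCCCC

Read left to right; each codeword is recognised as soon as it completes (prefix code):
  10→C | 0→A | 11→B | 10→C | 10→C | 10→C | 10→C | 10→C
Decoded message: CABCCCCC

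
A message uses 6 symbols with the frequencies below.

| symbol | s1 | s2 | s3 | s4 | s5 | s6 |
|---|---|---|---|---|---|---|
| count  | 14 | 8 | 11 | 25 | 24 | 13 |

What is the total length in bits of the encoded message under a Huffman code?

Build the Huffman tree bottom-up:
merge s2(8) and s3(11): 19
merge s6(13) and s1(14): 27
merge 19 and s5(24): 43
merge s4(25) and 27: 52
merge 43 and 52: 95
The encoded length is the sum of every internal node's weight: 19 + 27 + 43 + 52 + 95 = 236 bits.

236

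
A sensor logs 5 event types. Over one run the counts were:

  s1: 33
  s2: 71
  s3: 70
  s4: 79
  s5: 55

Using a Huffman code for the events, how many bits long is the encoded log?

Build the Huffman tree bottom-up:
combine s1(33), s5(55) → 88
combine s3(70), s2(71) → 141
combine s4(79), 88 → 167
combine 141, 167 → 308
Each symbol's bit-cost is frequency × depth; summing gives 704 bits (equivalently 88 + 141 + 167 + 308).

704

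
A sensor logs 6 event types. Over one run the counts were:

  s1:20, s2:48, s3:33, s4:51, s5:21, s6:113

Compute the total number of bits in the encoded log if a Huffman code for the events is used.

673

Greedily combine the two least-frequent nodes:
combine s1(20), s5(21) → 41
combine s3(33), 41 → 74
combine s2(48), s4(51) → 99
combine 74, 99 → 173
combine s6(113), 173 → 286
Each symbol's bit-cost is frequency × depth; summing gives 673 bits (equivalently 41 + 74 + 99 + 173 + 286).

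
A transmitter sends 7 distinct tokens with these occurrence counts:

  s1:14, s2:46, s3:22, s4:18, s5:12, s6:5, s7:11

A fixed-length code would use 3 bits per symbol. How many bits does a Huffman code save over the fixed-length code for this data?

52

Fixed-length: 3 bits × 128 symbols = 384 bits.
Huffman merges:
combine s6(5), s7(11) → 16
combine s5(12), s1(14) → 26
combine 16, s4(18) → 34
combine s3(22), 26 → 48
combine 34, s2(46) → 80
combine 48, 80 → 128
Huffman total = 16 + 26 + 34 + 48 + 80 + 128 = 332 bits.
Saving = 384 − 332 = 52 bits.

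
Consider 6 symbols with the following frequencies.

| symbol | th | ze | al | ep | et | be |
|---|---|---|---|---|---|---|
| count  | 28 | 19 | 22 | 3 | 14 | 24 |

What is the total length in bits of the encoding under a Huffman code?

273

Merge the two smallest weights repeatedly:
combine ep(3), et(14) → 17
combine 17, ze(19) → 36
combine al(22), be(24) → 46
combine th(28), 36 → 64
combine 46, 64 → 110
The encoded length is the sum of every internal node's weight: 17 + 36 + 46 + 64 + 110 = 273 bits.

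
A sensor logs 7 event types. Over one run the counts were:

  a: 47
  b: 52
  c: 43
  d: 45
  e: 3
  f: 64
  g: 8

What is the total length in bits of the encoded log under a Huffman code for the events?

Build the Huffman tree bottom-up:
e(3) + g(8) → 11
11 + c(43) → 54
d(45) + a(47) → 92
b(52) + 54 → 106
f(64) + 92 → 156
106 + 156 → 262
Total encoded bits = sum of merged weights = 11 + 54 + 92 + 106 + 156 + 262 = 681.

681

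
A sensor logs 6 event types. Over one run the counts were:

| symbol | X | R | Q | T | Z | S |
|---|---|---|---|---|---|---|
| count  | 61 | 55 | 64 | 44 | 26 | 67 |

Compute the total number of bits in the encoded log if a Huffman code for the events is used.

Build the Huffman tree bottom-up:
merge Z(26) and T(44): 70
merge R(55) and X(61): 116
merge Q(64) and S(67): 131
merge 70 and 116: 186
merge 131 and 186: 317
Total encoded bits = sum of merged weights = 70 + 116 + 131 + 186 + 317 = 820.

820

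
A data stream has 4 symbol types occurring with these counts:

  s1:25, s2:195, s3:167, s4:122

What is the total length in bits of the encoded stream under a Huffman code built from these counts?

970

Merge the two smallest weights repeatedly:
s1(25) + s4(122) → 147
147 + s3(167) → 314
s2(195) + 314 → 509
Total encoded bits = sum of merged weights = 147 + 314 + 509 = 970.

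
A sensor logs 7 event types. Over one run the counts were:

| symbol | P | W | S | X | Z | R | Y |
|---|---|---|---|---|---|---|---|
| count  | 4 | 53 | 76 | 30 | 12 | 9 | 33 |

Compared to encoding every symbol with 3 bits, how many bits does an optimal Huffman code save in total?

Fixed-length: 3 bits × 217 symbols = 651 bits.
Huffman merges:
merge P(4) and R(9): 13
merge Z(12) and 13: 25
merge 25 and X(30): 55
merge Y(33) and W(53): 86
merge 55 and S(76): 131
merge 86 and 131: 217
Huffman total = 13 + 25 + 55 + 86 + 131 + 217 = 527 bits.
Saving = 651 − 527 = 124 bits.

124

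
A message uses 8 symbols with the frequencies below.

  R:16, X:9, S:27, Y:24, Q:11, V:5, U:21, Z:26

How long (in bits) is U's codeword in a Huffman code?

3

Build the tree from the bottom:
combine V(5), X(9) → 14
combine Q(11), 14 → 25
combine R(16), U(21) → 37
combine Y(24), 25 → 49
combine Z(26), S(27) → 53
combine 37, 49 → 86
combine 53, 86 → 139
U sits 3 levels below the root, so its codeword is 3 bits.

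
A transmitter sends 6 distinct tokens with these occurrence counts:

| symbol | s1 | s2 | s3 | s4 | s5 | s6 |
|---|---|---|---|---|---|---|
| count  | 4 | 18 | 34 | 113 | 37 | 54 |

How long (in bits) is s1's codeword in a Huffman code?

4

Repeatedly merge the two smallest:
combine s1(4), s2(18) → 22
combine 22, s3(34) → 56
combine s5(37), s6(54) → 91
combine 56, 91 → 147
combine s4(113), 147 → 260
The subtree containing s1 is merged 4 times, so code length = 4.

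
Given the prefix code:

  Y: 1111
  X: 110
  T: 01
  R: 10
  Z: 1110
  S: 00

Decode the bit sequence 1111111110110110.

YYRXX

Read left to right; each codeword is recognised as soon as it completes (prefix code):
  1111→Y | 1111→Y | 10→R | 110→X | 110→X
Decoded message: YYRXX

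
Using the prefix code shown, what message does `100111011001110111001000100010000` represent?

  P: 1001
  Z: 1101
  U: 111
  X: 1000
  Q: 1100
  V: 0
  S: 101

PZPZQXXXV

Read left to right; each codeword is recognised as soon as it completes (prefix code):
  1001→P | 1101→Z | 1001→P | 1101→Z | 1100→Q | 1000→X | 1000→X | 1000→X | 0→V
Decoded message: PZPZQXXXV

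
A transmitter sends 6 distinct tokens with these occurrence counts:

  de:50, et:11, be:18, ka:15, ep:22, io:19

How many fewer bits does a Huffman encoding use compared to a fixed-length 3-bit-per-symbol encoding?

74

Fixed-length: 3 bits × 135 symbols = 405 bits.
Huffman merges:
combine et(11), ka(15) → 26
combine be(18), io(19) → 37
combine ep(22), 26 → 48
combine 37, 48 → 85
combine de(50), 85 → 135
Huffman total = 26 + 37 + 48 + 85 + 135 = 331 bits.
Saving = 405 − 331 = 74 bits.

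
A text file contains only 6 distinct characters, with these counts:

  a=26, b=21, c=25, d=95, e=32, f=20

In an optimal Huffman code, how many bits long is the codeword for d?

1

Repeatedly merge the two smallest:
combine f(20), b(21) → 41
combine c(25), a(26) → 51
combine e(32), 41 → 73
combine 51, 73 → 124
combine d(95), 124 → 219
d sits one level below the root: a 1-bit codeword.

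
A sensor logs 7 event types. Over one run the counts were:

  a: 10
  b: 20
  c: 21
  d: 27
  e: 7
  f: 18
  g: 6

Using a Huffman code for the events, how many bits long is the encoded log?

Merge the two smallest weights repeatedly:
merge g(6) and e(7): 13
merge a(10) and 13: 23
merge f(18) and b(20): 38
merge c(21) and 23: 44
merge d(27) and 38: 65
merge 44 and 65: 109
The encoded length is the sum of every internal node's weight: 13 + 23 + 38 + 44 + 65 + 109 = 292 bits.

292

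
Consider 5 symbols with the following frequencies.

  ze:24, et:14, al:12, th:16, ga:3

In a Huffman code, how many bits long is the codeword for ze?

2

Repeatedly merge the two smallest:
combine ga(3), al(12) → 15
combine et(14), 15 → 29
combine th(16), ze(24) → 40
combine 29, 40 → 69
ze's leaf is at depth 2, giving a 2-bit codeword.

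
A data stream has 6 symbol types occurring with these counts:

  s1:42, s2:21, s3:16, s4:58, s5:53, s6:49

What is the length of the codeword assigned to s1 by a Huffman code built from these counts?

Build the tree from the bottom:
s3(16) + s2(21) → 37
37 + s1(42) → 79
s6(49) + s5(53) → 102
s4(58) + 79 → 137
102 + 137 → 239
s1 sits 3 levels below the root, so its codeword is 3 bits.

3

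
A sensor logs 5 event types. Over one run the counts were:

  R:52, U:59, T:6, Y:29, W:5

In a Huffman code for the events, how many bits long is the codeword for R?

Huffman merges, smallest pair first:
combine W(5), T(6) → 11
combine 11, Y(29) → 40
combine 40, R(52) → 92
combine U(59), 92 → 151
R sits 2 levels below the root, so its codeword is 2 bits.

2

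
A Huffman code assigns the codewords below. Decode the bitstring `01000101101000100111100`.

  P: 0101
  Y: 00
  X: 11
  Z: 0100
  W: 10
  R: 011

ZPWWYWRXY

Read left to right; each codeword is recognised as soon as it completes (prefix code):
  0100→Z | 0101→P | 10→W | 10→W | 00→Y | 10→W | 011→R | 11→X | 00→Y
Decoded message: ZPWWYWRXY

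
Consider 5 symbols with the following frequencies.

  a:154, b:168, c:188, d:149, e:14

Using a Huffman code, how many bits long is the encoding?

1509

Build the Huffman tree bottom-up:
merge e(14) and d(149): 163
merge a(154) and 163: 317
merge b(168) and c(188): 356
merge 317 and 356: 673
Each symbol's bit-cost is frequency × depth; summing gives 1509 bits (equivalently 163 + 317 + 356 + 673).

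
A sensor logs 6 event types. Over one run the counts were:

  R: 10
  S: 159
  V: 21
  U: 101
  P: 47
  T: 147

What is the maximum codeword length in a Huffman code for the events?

4

Merge the two lowest-weight nodes at each step:
merge R(10) and V(21): 31
merge 31 and P(47): 78
merge 78 and U(101): 179
merge T(147) and S(159): 306
merge 179 and 306: 485
Maximum depth reached is 4.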